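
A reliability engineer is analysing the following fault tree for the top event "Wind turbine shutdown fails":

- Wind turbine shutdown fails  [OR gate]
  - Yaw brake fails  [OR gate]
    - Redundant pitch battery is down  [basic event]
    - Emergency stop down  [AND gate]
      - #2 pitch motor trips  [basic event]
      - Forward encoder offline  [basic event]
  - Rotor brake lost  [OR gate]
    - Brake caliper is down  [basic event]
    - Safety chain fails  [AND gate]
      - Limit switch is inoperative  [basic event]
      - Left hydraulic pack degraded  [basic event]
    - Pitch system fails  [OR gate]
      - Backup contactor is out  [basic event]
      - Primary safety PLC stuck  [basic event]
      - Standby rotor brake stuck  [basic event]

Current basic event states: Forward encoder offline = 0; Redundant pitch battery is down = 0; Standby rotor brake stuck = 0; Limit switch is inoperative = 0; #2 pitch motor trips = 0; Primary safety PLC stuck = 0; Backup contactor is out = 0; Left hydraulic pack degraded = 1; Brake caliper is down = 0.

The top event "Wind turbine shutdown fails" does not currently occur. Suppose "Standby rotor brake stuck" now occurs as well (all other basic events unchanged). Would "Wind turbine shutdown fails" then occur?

Counterfactual: set "Standby rotor brake stuck" to occurred.
Emergency stop down [AND]: #2 pitch motor trips=not, Forward encoder offline=not → not all inputs occur → does not occur.
Yaw brake fails [OR]: Redundant pitch battery is down=not, Emergency stop down=not → no input occurs → does not occur.
Safety chain fails [AND]: Limit switch is inoperative=not, Left hydraulic pack degraded=occurs → not all inputs occur → does not occur.
Pitch system fails [OR]: Backup contactor is out=not, Primary safety PLC stuck=not, Standby rotor brake stuck=occurs → at least one input occurs → occurs.
Rotor brake lost [OR]: Brake caliper is down=not, Safety chain fails=not, Pitch system fails=occurs → at least one input occurs → occurs.
Wind turbine shutdown fails [OR]: Yaw brake fails=not, Rotor brake lost=occurs → at least one input occurs → occurs.

Yes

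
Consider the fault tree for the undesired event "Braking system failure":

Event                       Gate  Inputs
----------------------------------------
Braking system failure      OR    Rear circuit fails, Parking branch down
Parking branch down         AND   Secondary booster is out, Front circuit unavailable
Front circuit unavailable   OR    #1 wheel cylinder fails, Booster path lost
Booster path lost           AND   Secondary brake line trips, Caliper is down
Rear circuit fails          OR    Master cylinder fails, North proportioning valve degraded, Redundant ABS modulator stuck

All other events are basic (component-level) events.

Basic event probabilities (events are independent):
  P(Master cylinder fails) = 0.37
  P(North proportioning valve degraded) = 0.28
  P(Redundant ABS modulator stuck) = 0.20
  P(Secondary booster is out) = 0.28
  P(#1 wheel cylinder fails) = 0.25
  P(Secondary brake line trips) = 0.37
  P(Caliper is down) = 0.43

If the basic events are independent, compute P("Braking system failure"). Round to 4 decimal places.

P(Rear circuit fails) [OR] = 1 − (1−0.37) × (1−0.28) × (1−0.20) = 0.637120
P(Booster path lost) [AND] = 0.37 × 0.43 = 0.159100
P(Front circuit unavailable) [OR] = 1 − (1−0.25) × (1−0.159100) = 0.369325
P(Parking branch down) [AND] = 0.28 × 0.369325 = 0.103411
P(Braking system failure) [OR] = 1 − (1−0.637120) × (1−0.103411) = 0.674646
Rounded to 4 decimal places: P(Braking system failure) ≈ 0.6746.

0.6746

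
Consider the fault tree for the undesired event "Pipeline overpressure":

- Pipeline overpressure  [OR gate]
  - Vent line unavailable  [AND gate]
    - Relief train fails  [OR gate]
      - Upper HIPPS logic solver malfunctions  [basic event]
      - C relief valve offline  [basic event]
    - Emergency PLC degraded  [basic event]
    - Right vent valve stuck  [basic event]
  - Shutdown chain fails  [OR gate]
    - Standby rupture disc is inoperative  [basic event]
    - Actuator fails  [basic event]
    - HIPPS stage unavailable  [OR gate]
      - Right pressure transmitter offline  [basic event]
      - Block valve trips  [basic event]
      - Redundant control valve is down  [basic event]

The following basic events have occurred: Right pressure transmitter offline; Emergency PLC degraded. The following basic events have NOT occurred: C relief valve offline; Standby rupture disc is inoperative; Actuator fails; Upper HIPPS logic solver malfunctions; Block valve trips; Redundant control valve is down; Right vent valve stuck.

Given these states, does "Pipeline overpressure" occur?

Relief train fails [OR]: Upper HIPPS logic solver malfunctions=not, C relief valve offline=not → no input occurs → does not occur.
Vent line unavailable [AND]: Relief train fails=not, Emergency PLC degraded=occurs, Right vent valve stuck=not → not all inputs occur → does not occur.
HIPPS stage unavailable [OR]: Right pressure transmitter offline=occurs, Block valve trips=not, Redundant control valve is down=not → at least one input occurs → occurs.
Shutdown chain fails [OR]: Standby rupture disc is inoperative=not, Actuator fails=not, HIPPS stage unavailable=occurs → at least one input occurs → occurs.
Pipeline overpressure [OR]: Vent line unavailable=not, Shutdown chain fails=occurs → at least one input occurs → occurs.

Yes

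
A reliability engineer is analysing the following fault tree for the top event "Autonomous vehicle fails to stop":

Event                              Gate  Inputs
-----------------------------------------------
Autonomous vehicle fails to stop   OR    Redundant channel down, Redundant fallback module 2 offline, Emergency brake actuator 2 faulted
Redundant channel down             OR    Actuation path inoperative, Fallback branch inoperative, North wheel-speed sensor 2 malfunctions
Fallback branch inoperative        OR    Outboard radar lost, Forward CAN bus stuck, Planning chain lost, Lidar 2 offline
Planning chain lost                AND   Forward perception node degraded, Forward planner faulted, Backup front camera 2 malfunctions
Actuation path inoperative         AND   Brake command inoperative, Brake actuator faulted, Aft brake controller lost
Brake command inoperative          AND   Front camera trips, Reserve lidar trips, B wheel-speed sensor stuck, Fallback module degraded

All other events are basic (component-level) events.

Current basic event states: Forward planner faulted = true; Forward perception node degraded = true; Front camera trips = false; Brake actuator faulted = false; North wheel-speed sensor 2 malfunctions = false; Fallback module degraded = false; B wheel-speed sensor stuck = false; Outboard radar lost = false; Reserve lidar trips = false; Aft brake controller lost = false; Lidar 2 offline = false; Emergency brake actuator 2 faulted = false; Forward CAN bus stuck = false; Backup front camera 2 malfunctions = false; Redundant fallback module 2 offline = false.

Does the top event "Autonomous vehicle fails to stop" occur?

No

Brake command inoperative [AND]: Front camera trips=not, Reserve lidar trips=not, B wheel-speed sensor stuck=not, Fallback module degraded=not → not all inputs occur → does not occur.
Actuation path inoperative [AND]: Brake command inoperative=not, Brake actuator faulted=not, Aft brake controller lost=not → not all inputs occur → does not occur.
Planning chain lost [AND]: Forward perception node degraded=occurs, Forward planner faulted=occurs, Backup front camera 2 malfunctions=not → not all inputs occur → does not occur.
Fallback branch inoperative [OR]: Outboard radar lost=not, Forward CAN bus stuck=not, Planning chain lost=not, Lidar 2 offline=not → no input occurs → does not occur.
Redundant channel down [OR]: Actuation path inoperative=not, Fallback branch inoperative=not, North wheel-speed sensor 2 malfunctions=not → no input occurs → does not occur.
Autonomous vehicle fails to stop [OR]: Redundant channel down=not, Redundant fallback module 2 offline=not, Emergency brake actuator 2 faulted=not → no input occurs → does not occur.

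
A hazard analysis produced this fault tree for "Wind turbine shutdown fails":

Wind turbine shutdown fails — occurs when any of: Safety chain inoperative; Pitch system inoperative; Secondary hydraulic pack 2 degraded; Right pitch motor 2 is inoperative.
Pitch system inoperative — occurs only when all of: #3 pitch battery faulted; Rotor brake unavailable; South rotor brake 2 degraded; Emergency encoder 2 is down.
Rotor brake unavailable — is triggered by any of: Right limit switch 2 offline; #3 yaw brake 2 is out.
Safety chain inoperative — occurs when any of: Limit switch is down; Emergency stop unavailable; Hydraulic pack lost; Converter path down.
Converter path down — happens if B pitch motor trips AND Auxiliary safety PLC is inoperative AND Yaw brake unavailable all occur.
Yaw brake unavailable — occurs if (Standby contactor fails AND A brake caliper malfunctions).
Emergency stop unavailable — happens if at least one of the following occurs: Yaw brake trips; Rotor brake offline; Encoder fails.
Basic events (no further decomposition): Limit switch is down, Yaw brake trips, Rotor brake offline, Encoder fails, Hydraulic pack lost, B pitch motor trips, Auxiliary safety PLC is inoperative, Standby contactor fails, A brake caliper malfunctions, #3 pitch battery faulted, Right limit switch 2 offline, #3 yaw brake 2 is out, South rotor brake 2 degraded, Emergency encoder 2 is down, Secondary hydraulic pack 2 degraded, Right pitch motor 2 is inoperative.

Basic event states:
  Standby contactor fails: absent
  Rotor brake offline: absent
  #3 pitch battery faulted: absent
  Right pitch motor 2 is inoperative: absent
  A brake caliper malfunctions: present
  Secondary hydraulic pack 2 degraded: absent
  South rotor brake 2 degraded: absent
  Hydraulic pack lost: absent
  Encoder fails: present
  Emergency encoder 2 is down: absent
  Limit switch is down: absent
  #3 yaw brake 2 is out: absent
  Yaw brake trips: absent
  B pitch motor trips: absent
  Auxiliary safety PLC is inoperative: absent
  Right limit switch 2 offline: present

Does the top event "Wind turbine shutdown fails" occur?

Emergency stop unavailable [OR]: Yaw brake trips=not, Rotor brake offline=not, Encoder fails=occurs → at least one input occurs → occurs.
Yaw brake unavailable [AND]: Standby contactor fails=not, A brake caliper malfunctions=occurs → not all inputs occur → does not occur.
Converter path down [AND]: B pitch motor trips=not, Auxiliary safety PLC is inoperative=not, Yaw brake unavailable=not → not all inputs occur → does not occur.
Safety chain inoperative [OR]: Limit switch is down=not, Emergency stop unavailable=occurs, Hydraulic pack lost=not, Converter path down=not → at least one input occurs → occurs.
Rotor brake unavailable [OR]: Right limit switch 2 offline=occurs, #3 yaw brake 2 is out=not → at least one input occurs → occurs.
Pitch system inoperative [AND]: #3 pitch battery faulted=not, Rotor brake unavailable=occurs, South rotor brake 2 degraded=not, Emergency encoder 2 is down=not → not all inputs occur → does not occur.
Wind turbine shutdown fails [OR]: Safety chain inoperative=occurs, Pitch system inoperative=not, Secondary hydraulic pack 2 degraded=not, Right pitch motor 2 is inoperative=not → at least one input occurs → occurs.

Yes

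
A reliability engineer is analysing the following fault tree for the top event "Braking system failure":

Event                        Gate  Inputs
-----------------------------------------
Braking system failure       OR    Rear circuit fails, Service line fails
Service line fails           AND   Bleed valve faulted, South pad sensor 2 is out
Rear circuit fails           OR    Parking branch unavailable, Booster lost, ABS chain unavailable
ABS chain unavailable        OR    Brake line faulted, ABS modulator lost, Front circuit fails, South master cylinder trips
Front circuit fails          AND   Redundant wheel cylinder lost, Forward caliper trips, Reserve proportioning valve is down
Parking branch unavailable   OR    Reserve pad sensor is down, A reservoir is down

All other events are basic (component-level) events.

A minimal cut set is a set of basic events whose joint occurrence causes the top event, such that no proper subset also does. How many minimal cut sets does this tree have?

Parking branch unavailable [OR]: union of children's cut sets → 2 cut set(s).
Front circuit fails [AND]: one cut set from each child combined → 1 × 1 × 1 = 1 cut set(s).
ABS chain unavailable [OR]: union of children's cut sets → 4 cut set(s).
Rear circuit fails [OR]: union of children's cut sets → 7 cut set(s).
Service line fails [AND]: one cut set from each child combined → 1 × 1 = 1 cut set(s).
Braking system failure [OR]: union of children's cut sets → 8 cut set(s).
Minimal cut sets: {Reserve pad sensor is down}; {A reservoir is down}; {Booster lost}; {Brake line faulted}; {ABS modulator lost}; {Forward caliper trips, Redundant wheel cylinder lost, Reserve proportioning valve is down}; {South master cylinder trips}; {Bleed valve faulted, South pad sensor 2 is out}.

8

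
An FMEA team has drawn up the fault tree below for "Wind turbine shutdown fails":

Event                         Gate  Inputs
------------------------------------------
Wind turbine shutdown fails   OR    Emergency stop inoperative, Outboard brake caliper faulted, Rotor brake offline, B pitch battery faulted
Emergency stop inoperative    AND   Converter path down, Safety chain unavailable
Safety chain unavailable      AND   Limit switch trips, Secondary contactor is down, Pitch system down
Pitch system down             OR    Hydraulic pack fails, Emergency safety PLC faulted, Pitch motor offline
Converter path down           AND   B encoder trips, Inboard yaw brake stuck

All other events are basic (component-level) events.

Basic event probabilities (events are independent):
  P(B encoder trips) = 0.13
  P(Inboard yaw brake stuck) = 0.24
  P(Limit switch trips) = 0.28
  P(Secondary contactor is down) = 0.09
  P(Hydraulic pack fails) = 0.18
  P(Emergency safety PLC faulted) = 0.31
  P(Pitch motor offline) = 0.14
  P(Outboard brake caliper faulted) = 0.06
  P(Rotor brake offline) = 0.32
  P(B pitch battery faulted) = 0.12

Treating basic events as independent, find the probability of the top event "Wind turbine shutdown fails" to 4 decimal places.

P(Converter path down) [AND] = 0.13 × 0.24 = 0.031200
P(Pitch system down) [OR] = 1 − (1−0.18) × (1−0.31) × (1−0.14) = 0.513412
P(Safety chain unavailable) [AND] = 0.28 × 0.09 × 0.513412 = 0.012938
P(Emergency stop inoperative) [AND] = 0.031200 × 0.012938 = 0.000404
P(Wind turbine shutdown fails) [OR] = 1 − (1−0.000404) × (1−0.06) × (1−0.32) × (1−0.12) = 0.437731
Rounded to 4 decimal places: P(Wind turbine shutdown fails) ≈ 0.4377.

0.4377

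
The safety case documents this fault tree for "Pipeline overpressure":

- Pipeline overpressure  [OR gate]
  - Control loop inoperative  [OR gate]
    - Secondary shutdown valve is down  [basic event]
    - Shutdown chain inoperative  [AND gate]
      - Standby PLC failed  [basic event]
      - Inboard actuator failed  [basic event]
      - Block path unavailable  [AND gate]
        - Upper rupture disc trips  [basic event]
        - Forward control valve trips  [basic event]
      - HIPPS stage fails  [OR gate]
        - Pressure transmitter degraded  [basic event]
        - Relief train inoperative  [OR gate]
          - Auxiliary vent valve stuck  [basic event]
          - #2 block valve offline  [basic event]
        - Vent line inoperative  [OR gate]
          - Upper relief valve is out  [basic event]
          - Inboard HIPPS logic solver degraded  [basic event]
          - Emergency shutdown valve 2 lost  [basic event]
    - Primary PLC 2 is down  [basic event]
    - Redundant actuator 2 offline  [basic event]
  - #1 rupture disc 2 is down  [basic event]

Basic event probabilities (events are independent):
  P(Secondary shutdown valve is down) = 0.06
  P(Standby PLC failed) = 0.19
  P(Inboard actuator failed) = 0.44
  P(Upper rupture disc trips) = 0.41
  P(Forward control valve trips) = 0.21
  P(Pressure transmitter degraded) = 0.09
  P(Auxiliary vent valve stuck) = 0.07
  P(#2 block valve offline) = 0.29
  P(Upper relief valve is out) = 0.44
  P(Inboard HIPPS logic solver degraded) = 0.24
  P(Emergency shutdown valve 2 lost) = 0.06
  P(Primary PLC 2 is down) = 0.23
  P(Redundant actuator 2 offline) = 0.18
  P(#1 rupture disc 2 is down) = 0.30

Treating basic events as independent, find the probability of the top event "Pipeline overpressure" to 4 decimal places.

P(Block path unavailable) [AND] = 0.41 × 0.21 = 0.086100
P(Relief train inoperative) [OR] = 1 − (1−0.07) × (1−0.29) = 0.339700
P(Vent line inoperative) [OR] = 1 − (1−0.44) × (1−0.24) × (1−0.06) = 0.599936
P(HIPPS stage fails) [OR] = 1 − (1−0.09) × (1−0.339700) × (1−0.599936) = 0.759612
P(Shutdown chain inoperative) [AND] = 0.19 × 0.44 × 0.086100 × 0.759612 = 0.005468
P(Control loop inoperative) [OR] = 1 − (1−0.06) × (1−0.005468) × (1−0.23) × (1−0.18) = 0.409729
P(Pipeline overpressure) [OR] = 1 − (1−0.409729) × (1−0.30) = 0.586810
Rounded to 4 decimal places: P(Pipeline overpressure) ≈ 0.5868.

0.5868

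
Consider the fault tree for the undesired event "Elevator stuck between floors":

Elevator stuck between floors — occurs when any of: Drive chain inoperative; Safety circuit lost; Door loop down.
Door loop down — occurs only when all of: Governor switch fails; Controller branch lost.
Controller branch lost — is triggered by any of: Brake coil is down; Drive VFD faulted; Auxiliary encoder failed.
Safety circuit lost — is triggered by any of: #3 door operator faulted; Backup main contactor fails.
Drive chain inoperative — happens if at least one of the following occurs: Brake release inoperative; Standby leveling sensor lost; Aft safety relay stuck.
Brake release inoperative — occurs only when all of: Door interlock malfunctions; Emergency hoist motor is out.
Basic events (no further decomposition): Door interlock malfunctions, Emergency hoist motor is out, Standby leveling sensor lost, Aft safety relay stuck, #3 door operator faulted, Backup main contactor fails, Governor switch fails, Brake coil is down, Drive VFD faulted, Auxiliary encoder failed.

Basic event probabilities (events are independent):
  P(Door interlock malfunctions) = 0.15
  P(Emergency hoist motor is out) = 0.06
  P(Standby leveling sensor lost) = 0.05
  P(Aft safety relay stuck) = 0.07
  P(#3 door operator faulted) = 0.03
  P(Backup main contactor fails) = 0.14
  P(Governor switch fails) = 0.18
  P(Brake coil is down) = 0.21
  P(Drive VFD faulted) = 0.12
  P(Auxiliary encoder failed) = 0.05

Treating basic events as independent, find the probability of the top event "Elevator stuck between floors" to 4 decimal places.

P(Brake release inoperative) [AND] = 0.15 × 0.06 = 0.009000
P(Drive chain inoperative) [OR] = 1 − (1−0.009000) × (1−0.05) × (1−0.07) = 0.124452
P(Safety circuit lost) [OR] = 1 − (1−0.03) × (1−0.14) = 0.165800
P(Controller branch lost) [OR] = 1 − (1−0.21) × (1−0.12) × (1−0.05) = 0.339560
P(Door loop down) [AND] = 0.18 × 0.339560 = 0.061121
P(Elevator stuck between floors) [OR] = 1 − (1−0.124452) × (1−0.165800) × (1−0.061121) = 0.314260
Rounded to 4 decimal places: P(Elevator stuck between floors) ≈ 0.3143.

0.3143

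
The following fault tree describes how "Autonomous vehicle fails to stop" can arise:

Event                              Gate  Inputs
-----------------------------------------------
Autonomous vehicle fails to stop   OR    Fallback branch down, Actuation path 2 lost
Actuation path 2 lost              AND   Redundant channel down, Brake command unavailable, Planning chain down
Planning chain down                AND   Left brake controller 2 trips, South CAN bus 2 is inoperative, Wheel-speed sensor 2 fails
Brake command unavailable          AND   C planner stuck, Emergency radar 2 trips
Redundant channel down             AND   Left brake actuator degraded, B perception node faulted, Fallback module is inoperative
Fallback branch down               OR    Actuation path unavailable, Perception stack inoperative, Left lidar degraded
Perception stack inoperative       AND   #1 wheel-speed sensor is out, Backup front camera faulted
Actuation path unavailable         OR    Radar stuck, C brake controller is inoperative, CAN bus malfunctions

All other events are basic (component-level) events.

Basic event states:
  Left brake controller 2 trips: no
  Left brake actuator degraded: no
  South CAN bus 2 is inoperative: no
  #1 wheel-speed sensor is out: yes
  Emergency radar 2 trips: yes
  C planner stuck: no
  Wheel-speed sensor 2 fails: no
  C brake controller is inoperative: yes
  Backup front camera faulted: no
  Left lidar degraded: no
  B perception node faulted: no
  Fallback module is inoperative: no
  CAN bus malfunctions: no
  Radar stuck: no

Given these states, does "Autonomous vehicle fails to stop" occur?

Yes

Actuation path unavailable [OR]: Radar stuck=not, C brake controller is inoperative=occurs, CAN bus malfunctions=not → at least one input occurs → occurs.
Perception stack inoperative [AND]: #1 wheel-speed sensor is out=occurs, Backup front camera faulted=not → not all inputs occur → does not occur.
Fallback branch down [OR]: Actuation path unavailable=occurs, Perception stack inoperative=not, Left lidar degraded=not → at least one input occurs → occurs.
Redundant channel down [AND]: Left brake actuator degraded=not, B perception node faulted=not, Fallback module is inoperative=not → not all inputs occur → does not occur.
Brake command unavailable [AND]: C planner stuck=not, Emergency radar 2 trips=occurs → not all inputs occur → does not occur.
Planning chain down [AND]: Left brake controller 2 trips=not, South CAN bus 2 is inoperative=not, Wheel-speed sensor 2 fails=not → not all inputs occur → does not occur.
Actuation path 2 lost [AND]: Redundant channel down=not, Brake command unavailable=not, Planning chain down=not → not all inputs occur → does not occur.
Autonomous vehicle fails to stop [OR]: Fallback branch down=occurs, Actuation path 2 lost=not → at least one input occurs → occurs.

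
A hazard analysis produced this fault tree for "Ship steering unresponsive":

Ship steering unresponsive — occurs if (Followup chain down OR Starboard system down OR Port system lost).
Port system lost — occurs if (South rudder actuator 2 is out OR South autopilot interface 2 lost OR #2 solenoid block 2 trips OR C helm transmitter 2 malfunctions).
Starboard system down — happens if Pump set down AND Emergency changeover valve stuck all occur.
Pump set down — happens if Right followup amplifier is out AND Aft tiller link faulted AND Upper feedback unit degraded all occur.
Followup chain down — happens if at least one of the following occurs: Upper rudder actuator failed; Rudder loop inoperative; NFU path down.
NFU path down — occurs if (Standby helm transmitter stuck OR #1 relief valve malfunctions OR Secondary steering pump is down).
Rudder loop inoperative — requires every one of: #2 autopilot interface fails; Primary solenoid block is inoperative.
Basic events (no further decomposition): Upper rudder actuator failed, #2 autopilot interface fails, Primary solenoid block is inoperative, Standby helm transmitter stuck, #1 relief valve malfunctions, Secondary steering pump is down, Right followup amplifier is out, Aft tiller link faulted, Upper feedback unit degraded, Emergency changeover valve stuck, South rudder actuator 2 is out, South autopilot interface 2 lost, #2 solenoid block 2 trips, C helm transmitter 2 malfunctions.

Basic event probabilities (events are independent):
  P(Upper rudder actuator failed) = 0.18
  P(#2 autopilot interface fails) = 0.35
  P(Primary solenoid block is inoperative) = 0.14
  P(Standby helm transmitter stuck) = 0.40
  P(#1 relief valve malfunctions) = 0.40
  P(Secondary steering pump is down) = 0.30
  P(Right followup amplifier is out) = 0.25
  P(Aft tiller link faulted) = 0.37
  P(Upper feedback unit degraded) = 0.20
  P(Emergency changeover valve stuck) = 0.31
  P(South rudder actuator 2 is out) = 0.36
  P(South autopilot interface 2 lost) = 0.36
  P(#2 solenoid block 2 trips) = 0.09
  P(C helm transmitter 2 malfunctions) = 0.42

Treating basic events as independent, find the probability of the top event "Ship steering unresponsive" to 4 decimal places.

P(Rudder loop inoperative) [AND] = 0.35 × 0.14 = 0.049000
P(NFU path down) [OR] = 1 − (1−0.40) × (1−0.40) × (1−0.30) = 0.748000
P(Followup chain down) [OR] = 1 − (1−0.18) × (1−0.049000) × (1−0.748000) = 0.803485
P(Pump set down) [AND] = 0.25 × 0.37 × 0.20 = 0.018500
P(Starboard system down) [AND] = 0.018500 × 0.31 = 0.005735
P(Port system lost) [OR] = 1 − (1−0.36) × (1−0.36) × (1−0.09) × (1−0.42) = 0.783813
P(Ship steering unresponsive) [OR] = 1 − (1−0.803485) × (1−0.005735) × (1−0.783813) = 0.957760
Rounded to 4 decimal places: P(Ship steering unresponsive) ≈ 0.9578.

0.9578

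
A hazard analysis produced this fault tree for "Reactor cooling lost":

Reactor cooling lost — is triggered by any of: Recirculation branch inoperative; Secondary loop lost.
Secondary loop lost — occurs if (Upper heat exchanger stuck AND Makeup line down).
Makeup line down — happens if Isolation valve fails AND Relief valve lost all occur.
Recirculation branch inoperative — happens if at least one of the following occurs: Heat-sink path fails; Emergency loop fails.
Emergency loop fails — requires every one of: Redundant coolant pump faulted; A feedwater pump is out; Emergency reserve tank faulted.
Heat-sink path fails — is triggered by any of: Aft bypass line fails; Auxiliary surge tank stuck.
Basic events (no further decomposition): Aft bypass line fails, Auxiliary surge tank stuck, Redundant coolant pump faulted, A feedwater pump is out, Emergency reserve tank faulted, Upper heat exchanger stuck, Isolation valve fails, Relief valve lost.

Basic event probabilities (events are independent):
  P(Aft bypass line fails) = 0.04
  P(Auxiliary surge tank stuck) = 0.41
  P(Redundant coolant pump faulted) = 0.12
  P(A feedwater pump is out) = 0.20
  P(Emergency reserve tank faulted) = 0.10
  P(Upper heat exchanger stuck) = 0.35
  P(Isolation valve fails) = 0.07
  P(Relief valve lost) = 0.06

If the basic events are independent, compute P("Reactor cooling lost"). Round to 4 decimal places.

0.4358

P(Heat-sink path fails) [OR] = 1 − (1−0.04) × (1−0.41) = 0.433600
P(Emergency loop fails) [AND] = 0.12 × 0.20 × 0.10 = 0.002400
P(Recirculation branch inoperative) [OR] = 1 − (1−0.433600) × (1−0.002400) = 0.434959
P(Makeup line down) [AND] = 0.07 × 0.06 = 0.004200
P(Secondary loop lost) [AND] = 0.35 × 0.004200 = 0.001470
P(Reactor cooling lost) [OR] = 1 − (1−0.434959) × (1−0.001470) = 0.435790
Rounded to 4 decimal places: P(Reactor cooling lost) ≈ 0.4358.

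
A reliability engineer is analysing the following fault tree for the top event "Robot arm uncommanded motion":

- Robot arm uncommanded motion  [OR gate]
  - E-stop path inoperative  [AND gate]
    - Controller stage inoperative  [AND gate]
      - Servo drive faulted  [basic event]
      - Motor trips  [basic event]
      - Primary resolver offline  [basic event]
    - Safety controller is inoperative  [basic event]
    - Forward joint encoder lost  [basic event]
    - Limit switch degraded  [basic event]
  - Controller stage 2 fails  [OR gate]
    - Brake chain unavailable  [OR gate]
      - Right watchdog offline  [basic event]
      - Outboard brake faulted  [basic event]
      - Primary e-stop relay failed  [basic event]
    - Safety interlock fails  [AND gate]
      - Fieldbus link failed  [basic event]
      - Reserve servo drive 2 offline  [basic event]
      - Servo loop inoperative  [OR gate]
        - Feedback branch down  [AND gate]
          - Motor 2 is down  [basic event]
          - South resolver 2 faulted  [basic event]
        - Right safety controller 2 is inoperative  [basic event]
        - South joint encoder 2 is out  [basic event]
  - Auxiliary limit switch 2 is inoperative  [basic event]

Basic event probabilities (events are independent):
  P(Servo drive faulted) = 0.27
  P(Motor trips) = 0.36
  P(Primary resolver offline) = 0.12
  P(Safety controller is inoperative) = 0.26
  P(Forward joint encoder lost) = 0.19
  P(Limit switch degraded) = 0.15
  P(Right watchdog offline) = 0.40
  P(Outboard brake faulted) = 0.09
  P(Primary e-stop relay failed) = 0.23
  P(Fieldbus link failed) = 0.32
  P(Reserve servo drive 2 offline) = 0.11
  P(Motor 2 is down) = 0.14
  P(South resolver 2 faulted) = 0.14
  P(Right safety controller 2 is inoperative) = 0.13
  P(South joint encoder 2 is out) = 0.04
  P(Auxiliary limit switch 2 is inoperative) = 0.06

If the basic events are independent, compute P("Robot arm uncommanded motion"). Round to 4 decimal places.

0.6074

P(Controller stage inoperative) [AND] = 0.27 × 0.36 × 0.12 = 0.011664
P(E-stop path inoperative) [AND] = 0.011664 × 0.26 × 0.19 × 0.15 = 0.000086
P(Brake chain unavailable) [OR] = 1 − (1−0.40) × (1−0.09) × (1−0.23) = 0.579580
P(Feedback branch down) [AND] = 0.14 × 0.14 = 0.019600
P(Servo loop inoperative) [OR] = 1 − (1−0.019600) × (1−0.13) × (1−0.04) = 0.181170
P(Safety interlock fails) [AND] = 0.32 × 0.11 × 0.181170 = 0.006377
P(Controller stage 2 fails) [OR] = 1 − (1−0.579580) × (1−0.006377) = 0.582261
P(Robot arm uncommanded motion) [OR] = 1 − (1−0.000086) × (1−0.582261) × (1−0.06) = 0.607359
Rounded to 4 decimal places: P(Robot arm uncommanded motion) ≈ 0.6074.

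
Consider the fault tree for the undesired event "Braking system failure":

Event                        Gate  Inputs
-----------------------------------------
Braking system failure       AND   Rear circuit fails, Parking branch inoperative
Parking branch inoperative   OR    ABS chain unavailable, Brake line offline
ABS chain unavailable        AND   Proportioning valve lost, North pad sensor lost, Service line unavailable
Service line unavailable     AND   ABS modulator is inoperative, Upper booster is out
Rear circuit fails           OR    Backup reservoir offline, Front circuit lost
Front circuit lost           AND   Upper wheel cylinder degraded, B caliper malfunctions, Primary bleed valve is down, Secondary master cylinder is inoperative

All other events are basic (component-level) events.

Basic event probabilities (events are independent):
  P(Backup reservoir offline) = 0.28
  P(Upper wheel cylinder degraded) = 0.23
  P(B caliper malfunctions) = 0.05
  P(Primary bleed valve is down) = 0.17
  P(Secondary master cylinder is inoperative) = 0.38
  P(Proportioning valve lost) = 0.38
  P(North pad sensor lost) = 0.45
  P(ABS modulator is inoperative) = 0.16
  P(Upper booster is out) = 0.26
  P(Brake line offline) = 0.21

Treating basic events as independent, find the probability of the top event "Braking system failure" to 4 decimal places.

P(Front circuit lost) [AND] = 0.23 × 0.05 × 0.17 × 0.38 = 0.000743
P(Rear circuit fails) [OR] = 1 − (1−0.28) × (1−0.000743) = 0.280535
P(Service line unavailable) [AND] = 0.16 × 0.26 = 0.041600
P(ABS chain unavailable) [AND] = 0.38 × 0.45 × 0.041600 = 0.007114
P(Parking branch inoperative) [OR] = 1 − (1−0.007114) × (1−0.21) = 0.215620
P(Braking system failure) [AND] = 0.280535 × 0.215620 = 0.060489
Rounded to 4 decimal places: P(Braking system failure) ≈ 0.0605.

0.0605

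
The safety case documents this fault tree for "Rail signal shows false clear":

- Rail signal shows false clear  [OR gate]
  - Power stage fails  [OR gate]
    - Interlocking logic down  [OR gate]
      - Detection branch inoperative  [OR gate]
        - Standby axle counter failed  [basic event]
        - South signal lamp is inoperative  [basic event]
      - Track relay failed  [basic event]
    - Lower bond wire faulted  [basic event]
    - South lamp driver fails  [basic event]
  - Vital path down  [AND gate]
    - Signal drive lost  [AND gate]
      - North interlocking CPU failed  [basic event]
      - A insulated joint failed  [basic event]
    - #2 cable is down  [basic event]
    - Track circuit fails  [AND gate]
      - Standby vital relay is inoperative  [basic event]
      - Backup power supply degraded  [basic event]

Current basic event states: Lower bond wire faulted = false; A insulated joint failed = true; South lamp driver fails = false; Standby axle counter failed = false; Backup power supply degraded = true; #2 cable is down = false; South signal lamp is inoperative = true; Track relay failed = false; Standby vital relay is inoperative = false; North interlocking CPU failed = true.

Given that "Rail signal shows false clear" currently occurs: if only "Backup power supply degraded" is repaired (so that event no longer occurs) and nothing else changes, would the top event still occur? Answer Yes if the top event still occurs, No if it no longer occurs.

Yes

Counterfactual: set "Backup power supply degraded" to not occurred.
Detection branch inoperative [OR]: Standby axle counter failed=not, South signal lamp is inoperative=occurs → at least one input occurs → occurs.
Interlocking logic down [OR]: Detection branch inoperative=occurs, Track relay failed=not → at least one input occurs → occurs.
Power stage fails [OR]: Interlocking logic down=occurs, Lower bond wire faulted=not, South lamp driver fails=not → at least one input occurs → occurs.
Signal drive lost [AND]: North interlocking CPU failed=occurs, A insulated joint failed=occurs → all inputs occur → occurs.
Track circuit fails [AND]: Standby vital relay is inoperative=not, Backup power supply degraded=not → not all inputs occur → does not occur.
Vital path down [AND]: Signal drive lost=occurs, #2 cable is down=not, Track circuit fails=not → not all inputs occur → does not occur.
Rail signal shows false clear [OR]: Power stage fails=occurs, Vital path down=not → at least one input occurs → occurs.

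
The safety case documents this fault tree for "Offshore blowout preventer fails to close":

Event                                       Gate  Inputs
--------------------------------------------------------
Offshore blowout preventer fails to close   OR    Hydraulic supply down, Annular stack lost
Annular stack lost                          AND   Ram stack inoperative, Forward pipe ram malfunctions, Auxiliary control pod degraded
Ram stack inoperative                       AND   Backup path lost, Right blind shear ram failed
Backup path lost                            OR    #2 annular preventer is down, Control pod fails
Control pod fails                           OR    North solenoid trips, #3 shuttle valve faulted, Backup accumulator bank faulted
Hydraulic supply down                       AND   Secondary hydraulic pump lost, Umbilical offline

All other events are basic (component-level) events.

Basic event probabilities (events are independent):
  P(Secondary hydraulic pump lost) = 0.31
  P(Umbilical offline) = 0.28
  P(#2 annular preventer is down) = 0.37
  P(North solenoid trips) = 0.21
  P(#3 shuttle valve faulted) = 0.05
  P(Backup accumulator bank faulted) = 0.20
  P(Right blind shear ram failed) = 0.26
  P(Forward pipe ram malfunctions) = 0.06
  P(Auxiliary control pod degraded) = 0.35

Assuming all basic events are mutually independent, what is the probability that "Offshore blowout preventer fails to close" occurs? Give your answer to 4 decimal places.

0.0899

P(Hydraulic supply down) [AND] = 0.31 × 0.28 = 0.086800
P(Control pod fails) [OR] = 1 − (1−0.21) × (1−0.05) × (1−0.20) = 0.399600
P(Backup path lost) [OR] = 1 − (1−0.37) × (1−0.399600) = 0.621748
P(Ram stack inoperative) [AND] = 0.621748 × 0.26 = 0.161654
P(Annular stack lost) [AND] = 0.161654 × 0.06 × 0.35 = 0.003395
P(Offshore blowout preventer fails to close) [OR] = 1 − (1−0.086800) × (1−0.003395) = 0.089900
Rounded to 4 decimal places: P(Offshore blowout preventer fails to close) ≈ 0.0899.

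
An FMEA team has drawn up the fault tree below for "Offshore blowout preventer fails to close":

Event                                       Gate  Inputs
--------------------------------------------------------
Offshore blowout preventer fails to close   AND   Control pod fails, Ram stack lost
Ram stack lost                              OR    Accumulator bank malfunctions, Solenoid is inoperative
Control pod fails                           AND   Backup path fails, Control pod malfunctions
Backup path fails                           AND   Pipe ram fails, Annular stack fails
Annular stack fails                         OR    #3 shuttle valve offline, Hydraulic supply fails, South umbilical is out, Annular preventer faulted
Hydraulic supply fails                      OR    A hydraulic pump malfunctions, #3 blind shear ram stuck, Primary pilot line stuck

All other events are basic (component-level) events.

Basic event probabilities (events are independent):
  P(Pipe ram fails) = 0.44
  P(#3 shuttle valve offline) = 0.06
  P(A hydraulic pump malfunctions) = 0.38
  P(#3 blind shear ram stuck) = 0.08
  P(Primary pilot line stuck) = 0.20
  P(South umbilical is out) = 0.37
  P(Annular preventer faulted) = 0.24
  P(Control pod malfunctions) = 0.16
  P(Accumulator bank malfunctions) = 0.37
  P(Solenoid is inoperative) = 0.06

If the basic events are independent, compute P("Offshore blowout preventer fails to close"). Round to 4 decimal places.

0.0228

P(Hydraulic supply fails) [OR] = 1 − (1−0.38) × (1−0.08) × (1−0.20) = 0.543680
P(Annular stack fails) [OR] = 1 − (1−0.06) × (1−0.543680) × (1−0.37) × (1−0.24) = 0.794623
P(Backup path fails) [AND] = 0.44 × 0.794623 = 0.349634
P(Control pod fails) [AND] = 0.349634 × 0.16 = 0.055941
P(Ram stack lost) [OR] = 1 − (1−0.37) × (1−0.06) = 0.407800
P(Offshore blowout preventer fails to close) [AND] = 0.055941 × 0.407800 = 0.022813
Rounded to 4 decimal places: P(Offshore blowout preventer fails to close) ≈ 0.0228.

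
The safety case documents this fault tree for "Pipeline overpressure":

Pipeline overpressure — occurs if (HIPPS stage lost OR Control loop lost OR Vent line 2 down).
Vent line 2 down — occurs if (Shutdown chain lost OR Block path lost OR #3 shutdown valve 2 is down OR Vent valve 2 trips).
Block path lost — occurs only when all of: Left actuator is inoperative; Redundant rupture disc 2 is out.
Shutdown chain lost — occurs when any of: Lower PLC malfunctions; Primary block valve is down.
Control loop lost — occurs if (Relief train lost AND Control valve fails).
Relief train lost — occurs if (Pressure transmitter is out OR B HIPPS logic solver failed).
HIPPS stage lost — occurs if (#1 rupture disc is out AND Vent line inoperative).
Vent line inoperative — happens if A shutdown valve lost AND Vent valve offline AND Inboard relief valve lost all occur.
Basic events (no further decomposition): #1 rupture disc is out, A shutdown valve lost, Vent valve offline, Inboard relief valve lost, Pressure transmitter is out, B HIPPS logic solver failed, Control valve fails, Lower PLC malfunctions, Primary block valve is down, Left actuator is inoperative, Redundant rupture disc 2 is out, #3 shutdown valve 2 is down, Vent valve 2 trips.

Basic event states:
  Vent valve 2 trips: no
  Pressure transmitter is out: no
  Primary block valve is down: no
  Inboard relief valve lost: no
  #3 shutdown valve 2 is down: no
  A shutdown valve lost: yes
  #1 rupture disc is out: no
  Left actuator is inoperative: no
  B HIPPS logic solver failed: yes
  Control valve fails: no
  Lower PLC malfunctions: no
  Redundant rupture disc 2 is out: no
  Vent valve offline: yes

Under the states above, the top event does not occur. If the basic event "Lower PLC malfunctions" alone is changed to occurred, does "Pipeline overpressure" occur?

Yes

Counterfactual: set "Lower PLC malfunctions" to occurred.
Vent line inoperative [AND]: A shutdown valve lost=occurs, Vent valve offline=occurs, Inboard relief valve lost=not → not all inputs occur → does not occur.
HIPPS stage lost [AND]: #1 rupture disc is out=not, Vent line inoperative=not → not all inputs occur → does not occur.
Relief train lost [OR]: Pressure transmitter is out=not, B HIPPS logic solver failed=occurs → at least one input occurs → occurs.
Control loop lost [AND]: Relief train lost=occurs, Control valve fails=not → not all inputs occur → does not occur.
Shutdown chain lost [OR]: Lower PLC malfunctions=occurs, Primary block valve is down=not → at least one input occurs → occurs.
Block path lost [AND]: Left actuator is inoperative=not, Redundant rupture disc 2 is out=not → not all inputs occur → does not occur.
Vent line 2 down [OR]: Shutdown chain lost=occurs, Block path lost=not, #3 shutdown valve 2 is down=not, Vent valve 2 trips=not → at least one input occurs → occurs.
Pipeline overpressure [OR]: HIPPS stage lost=not, Control loop lost=not, Vent line 2 down=occurs → at least one input occurs → occurs.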